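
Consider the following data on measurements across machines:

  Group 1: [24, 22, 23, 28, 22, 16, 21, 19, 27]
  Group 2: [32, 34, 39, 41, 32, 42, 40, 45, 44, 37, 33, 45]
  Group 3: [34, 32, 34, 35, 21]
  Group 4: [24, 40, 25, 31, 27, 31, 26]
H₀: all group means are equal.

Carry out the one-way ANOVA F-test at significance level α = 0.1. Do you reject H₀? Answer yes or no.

reject H₀: yes

Group means [22.44, 38.67, 31.20, 29.14], grand mean 31.091
SSB = Σnᵢ(x̄ᵢ−x̄)² = 1388.181; SSW = ΣΣ(x−x̄ᵢ)² = 700.546
MSB = 1388.181/3 = 462.7271; MSW = 700.546/29 = 24.1568
F = MSB/MSW = 19.1552
df = (3, 29)
p-value (upper-tail) = 0.00000
At α=0.1: p < α → reject H₀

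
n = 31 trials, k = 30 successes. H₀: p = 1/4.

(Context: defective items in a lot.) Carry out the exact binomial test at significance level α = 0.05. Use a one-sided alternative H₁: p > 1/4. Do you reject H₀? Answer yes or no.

reject H₀: yes

Exact binomial: n=31, k=30, p₀=1/4=0.2500
P(X≥30) from Σ C(n,i)·p₀^i·(1−p₀)^(n−i)
p-value (one-sided, H₁ greater) = 0.00000
At α=0.05: p < α → reject H₀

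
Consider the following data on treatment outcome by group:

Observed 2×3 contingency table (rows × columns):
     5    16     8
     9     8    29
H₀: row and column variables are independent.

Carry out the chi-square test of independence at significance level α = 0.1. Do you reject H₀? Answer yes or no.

reject H₀: yes

Row totals [29, 46], col totals [14, 24, 37], n=75
χ² = (5−5.41)²/5.41 + (16−9.28)²/9.28 + (8−14.31)²/14.31 + (9−8.59)²/8.59 + (8−14.72)²/14.72 + (29−22.69)²/22.69 = 12.5183
df = 2
p-value (upper-tail) = 0.00191
At α=0.1: p < α → reject H₀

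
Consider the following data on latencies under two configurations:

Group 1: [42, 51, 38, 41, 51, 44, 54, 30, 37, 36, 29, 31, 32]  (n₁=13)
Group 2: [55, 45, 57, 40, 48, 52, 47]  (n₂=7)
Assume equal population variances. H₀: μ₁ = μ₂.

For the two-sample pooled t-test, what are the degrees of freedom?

df = n₁ + n₂ − 2 = 13 + 7 − 2 = 18

degrees of freedom = 18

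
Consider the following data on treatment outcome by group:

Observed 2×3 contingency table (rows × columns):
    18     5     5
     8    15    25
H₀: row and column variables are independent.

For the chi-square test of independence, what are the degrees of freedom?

df = (r−1)(c−1) = (2−1)·(3−1) = 2

degrees of freedom = 2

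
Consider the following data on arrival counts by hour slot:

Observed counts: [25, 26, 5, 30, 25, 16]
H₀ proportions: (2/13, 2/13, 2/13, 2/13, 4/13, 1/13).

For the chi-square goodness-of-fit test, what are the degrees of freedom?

degrees of freedom = 5

df = k − 1 = 6 − 1 = 5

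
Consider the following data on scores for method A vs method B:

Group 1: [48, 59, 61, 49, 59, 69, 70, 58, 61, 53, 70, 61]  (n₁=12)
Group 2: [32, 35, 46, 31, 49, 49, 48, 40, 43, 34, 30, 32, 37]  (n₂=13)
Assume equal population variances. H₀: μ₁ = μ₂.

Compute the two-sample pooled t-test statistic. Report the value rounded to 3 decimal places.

test statistic = 7.118

x̄₁=59.833, s₁=7.408, n₁=12
x̄₂=38.923, s₂=7.274, n₂=13
s_p² = [11·7.408² + 12·7.274²]/23 = 53.8517
SE = √(s_p²·(1/12+1/13)) = 2.9377
t = (59.833−38.923)/2.9377 = 7.1179
df = 23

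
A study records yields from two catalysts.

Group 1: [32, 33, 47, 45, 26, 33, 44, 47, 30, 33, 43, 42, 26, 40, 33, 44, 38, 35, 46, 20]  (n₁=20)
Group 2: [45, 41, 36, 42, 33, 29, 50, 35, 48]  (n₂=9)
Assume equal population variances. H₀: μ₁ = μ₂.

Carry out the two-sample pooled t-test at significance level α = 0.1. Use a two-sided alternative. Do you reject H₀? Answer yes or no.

reject H₀: no

x̄₁=36.850, s₁=7.903, n₁=20
x̄₂=39.889, s₂=7.114, n₂=9
s_p² = [19·7.903² + 8·7.114²]/27 = 58.9422
SE = √(s_p²·(1/20+1/9)) = 3.0816
t = (36.850−39.889)/3.0816 = -0.9861
df = 27
p-value (two-sided) = 0.33282
At α=0.1: p ≥ α → fail to reject H₀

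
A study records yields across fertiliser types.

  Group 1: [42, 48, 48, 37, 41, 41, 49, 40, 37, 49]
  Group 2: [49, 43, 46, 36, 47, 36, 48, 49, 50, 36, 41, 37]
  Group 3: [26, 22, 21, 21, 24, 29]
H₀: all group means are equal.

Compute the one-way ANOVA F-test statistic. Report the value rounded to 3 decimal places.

test statistic = 35.576

Group means [43.20, 43.17, 23.83], grand mean 39.036
SSB = Σnᵢ(x̄ᵢ−x̄)² = 1764.864; SSW = ΣΣ(x−x̄ᵢ)² = 620.100
MSB = 1764.864/2 = 882.4321; MSW = 620.100/25 = 24.8040
F = MSB/MSW = 35.5762
df = (2, 25)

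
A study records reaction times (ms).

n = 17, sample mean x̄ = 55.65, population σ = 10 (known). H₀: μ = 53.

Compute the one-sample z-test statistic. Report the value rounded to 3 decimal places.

SE = σ/√n = 10/√17 = 2.4254
z = (x̄−μ₀)/SE = (55.65−53)/2.4254 = 1.0926

test statistic = 1.093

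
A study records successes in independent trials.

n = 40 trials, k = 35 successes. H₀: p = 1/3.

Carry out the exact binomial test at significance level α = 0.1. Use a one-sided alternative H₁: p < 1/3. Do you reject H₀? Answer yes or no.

Exact binomial: n=40, k=35, p₀=1/3=0.3333
P(X≤35) from Σ C(n,i)·p₀^i·(1−p₀)^(n−i)
p-value (one-sided, H₁ less) = 1.00000
At α=0.1: p ≥ α → fail to reject H₀

reject H₀: no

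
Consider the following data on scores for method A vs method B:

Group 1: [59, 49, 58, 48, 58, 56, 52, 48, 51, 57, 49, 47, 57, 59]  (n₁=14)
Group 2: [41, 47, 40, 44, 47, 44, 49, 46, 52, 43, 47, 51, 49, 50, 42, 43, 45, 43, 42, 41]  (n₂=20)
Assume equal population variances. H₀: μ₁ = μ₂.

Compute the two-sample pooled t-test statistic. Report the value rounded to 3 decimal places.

x̄₁=53.429, s₁=4.669, n₁=14
x̄₂=45.300, s₂=3.570, n₂=20
s_p² = [13·4.669² + 19·3.570²]/32 = 16.4259
SE = √(s_p²·(1/14+1/20)) = 1.4123
t = (53.429−45.300)/1.4123 = 5.7556
df = 32

test statistic = 5.756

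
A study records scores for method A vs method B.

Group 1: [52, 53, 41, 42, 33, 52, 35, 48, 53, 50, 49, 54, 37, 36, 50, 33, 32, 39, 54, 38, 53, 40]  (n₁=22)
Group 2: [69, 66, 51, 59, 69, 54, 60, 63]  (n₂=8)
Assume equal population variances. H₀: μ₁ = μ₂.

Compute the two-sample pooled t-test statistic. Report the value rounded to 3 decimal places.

x̄₁=44.273, s₁=8.025, n₁=22
x̄₂=61.375, s₂=6.653, n₂=8
s_p² = [21·8.025² + 7·6.653²]/28 = 59.3657
SE = √(s_p²·(1/22+1/8)) = 3.1811
t = (44.273−61.375)/3.1811 = -5.3763
df = 28

test statistic = -5.376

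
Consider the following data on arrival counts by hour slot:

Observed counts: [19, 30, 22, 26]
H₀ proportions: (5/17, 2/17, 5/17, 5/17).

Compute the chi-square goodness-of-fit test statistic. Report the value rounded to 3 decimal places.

n = 97; E_i = n·p_i = [28.53, 11.41, 28.53, 28.53]
χ² = (19−28.53)²/28.53 + (30−11.41)²/11.41 + (22−28.53)²/28.53 + (26−28.53)²/28.53 = 35.1794
df = 3

test statistic = 35.179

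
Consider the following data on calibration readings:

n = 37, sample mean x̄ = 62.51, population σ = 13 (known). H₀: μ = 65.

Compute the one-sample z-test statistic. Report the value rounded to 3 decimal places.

SE = σ/√n = 13/√37 = 2.1372
z = (x̄−μ₀)/SE = (62.51−65)/2.1372 = -1.1651

test statistic = -1.165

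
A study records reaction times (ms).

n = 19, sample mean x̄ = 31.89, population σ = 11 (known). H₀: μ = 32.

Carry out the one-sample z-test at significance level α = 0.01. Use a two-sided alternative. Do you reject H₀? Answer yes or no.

reject H₀: no

SE = σ/√n = 11/√19 = 2.5236
z = (x̄−μ₀)/SE = (31.89−32)/2.5236 = -0.0436
p-value (two-sided) = 0.96523
At α=0.01: p ≥ α → fail to reject H₀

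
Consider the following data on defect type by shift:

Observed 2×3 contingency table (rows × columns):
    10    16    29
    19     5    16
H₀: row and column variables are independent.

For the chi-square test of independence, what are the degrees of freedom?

degrees of freedom = 2

df = (r−1)(c−1) = (2−1)·(3−1) = 2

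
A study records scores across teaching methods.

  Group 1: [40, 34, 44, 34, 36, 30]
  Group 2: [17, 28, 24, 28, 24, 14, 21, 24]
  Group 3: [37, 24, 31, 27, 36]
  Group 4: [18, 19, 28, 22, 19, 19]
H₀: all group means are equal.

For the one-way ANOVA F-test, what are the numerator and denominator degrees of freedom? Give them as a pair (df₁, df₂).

k = 4 groups, N = 25 total
df = (k−1, N−k) = (4−1, 25−4) = (3, 21)

degrees of freedom = [3, 21]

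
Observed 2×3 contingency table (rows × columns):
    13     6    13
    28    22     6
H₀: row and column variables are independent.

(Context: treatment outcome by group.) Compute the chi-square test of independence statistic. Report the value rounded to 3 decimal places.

test statistic = 11.521

Row totals [32, 56], col totals [41, 28, 19], n=88
χ² = (13−14.91)²/14.91 + (6−10.18)²/10.18 + (13−6.91)²/6.91 + (28−26.09)²/26.09 + (22−17.82)²/17.82 + (6−12.09)²/12.09 = 11.5211
df = 2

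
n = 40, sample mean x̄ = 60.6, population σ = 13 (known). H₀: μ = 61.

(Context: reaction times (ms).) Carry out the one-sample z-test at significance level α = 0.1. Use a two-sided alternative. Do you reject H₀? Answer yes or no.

SE = σ/√n = 13/√40 = 2.0555
z = (x̄−μ₀)/SE = (60.6−61)/2.0555 = -0.1946
p-value (two-sided) = 0.84570
At α=0.1: p ≥ α → fail to reject H₀

reject H₀: no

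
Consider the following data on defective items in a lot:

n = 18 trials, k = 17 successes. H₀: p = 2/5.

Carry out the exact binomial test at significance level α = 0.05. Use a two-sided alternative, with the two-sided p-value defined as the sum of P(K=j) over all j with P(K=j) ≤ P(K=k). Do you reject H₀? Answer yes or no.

reject H₀: yes

Exact binomial: n=18, k=17, p₀=2/5=0.4000
P(X=j) = C(n,j)·p₀^j·(1−p₀)^(n−j); p = Σ P(X=j) over j with P(X=j) ≤ P(X=17)
p-value (two-sided) = 0.00000
At α=0.05: p < α → reject H₀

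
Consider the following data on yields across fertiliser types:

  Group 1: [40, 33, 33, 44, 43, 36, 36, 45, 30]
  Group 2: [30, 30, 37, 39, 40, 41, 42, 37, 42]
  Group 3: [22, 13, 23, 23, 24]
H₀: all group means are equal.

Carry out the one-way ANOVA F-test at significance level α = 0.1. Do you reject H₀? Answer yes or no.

reject H₀: yes

Group means [37.78, 37.56, 21.00], grand mean 34.043
SSB = Σnᵢ(x̄ᵢ−x̄)² = 1087.179; SSW = ΣΣ(x−x̄ᵢ)² = 491.778
MSB = 1087.179/2 = 543.5894; MSW = 491.778/20 = 24.5889
F = MSB/MSW = 22.1071
df = (2, 20)
p-value (upper-tail) = 0.00001
At α=0.1: p < α → reject H₀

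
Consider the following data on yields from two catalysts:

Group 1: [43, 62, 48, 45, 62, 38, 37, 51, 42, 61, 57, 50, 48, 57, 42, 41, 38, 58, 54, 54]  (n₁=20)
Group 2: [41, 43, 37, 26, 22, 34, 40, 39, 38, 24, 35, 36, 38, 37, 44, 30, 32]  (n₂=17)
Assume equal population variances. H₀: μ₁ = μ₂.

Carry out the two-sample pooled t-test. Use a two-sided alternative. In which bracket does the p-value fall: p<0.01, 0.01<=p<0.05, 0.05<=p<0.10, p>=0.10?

p-value bracket: p<0.01

x̄₁=49.400, s₁=8.413, n₁=20
x̄₂=35.059, s₂=6.398, n₂=17
s_p² = [19·8.413² + 16·6.398²]/35 = 57.1355
SE = √(s_p²·(1/20+1/17)) = 2.4935
t = (49.400−35.059)/2.4935 = 5.7514
df = 35
p-value (two-sided) = 0.00000
→ bracket: p<0.01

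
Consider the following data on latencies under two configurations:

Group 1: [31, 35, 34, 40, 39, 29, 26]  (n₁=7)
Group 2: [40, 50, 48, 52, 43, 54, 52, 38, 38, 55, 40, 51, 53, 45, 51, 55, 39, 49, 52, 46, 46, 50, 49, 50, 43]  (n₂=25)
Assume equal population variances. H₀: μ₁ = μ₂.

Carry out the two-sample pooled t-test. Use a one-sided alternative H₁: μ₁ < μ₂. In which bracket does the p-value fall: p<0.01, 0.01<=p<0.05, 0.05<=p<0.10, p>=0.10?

x̄₁=33.429, s₁=5.127, n₁=7
x̄₂=47.560, s₂=5.440, n₂=25
s_p² = [6·5.127² + 24·5.440²]/30 = 28.9291
SE = √(s_p²·(1/7+1/25)) = 2.3000
t = (33.429−47.560)/2.3000 = -6.1442
df = 30
p-value (one-sided, H₁ less) = 0.00000
→ bracket: p<0.01

p-value bracket: p<0.01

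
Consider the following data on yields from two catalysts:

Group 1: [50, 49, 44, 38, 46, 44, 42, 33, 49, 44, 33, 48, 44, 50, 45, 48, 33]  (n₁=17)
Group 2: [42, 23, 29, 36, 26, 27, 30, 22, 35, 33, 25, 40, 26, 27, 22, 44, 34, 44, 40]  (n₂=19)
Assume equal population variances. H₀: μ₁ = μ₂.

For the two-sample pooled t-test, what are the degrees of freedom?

degrees of freedom = 34

df = n₁ + n₂ − 2 = 17 + 19 − 2 = 34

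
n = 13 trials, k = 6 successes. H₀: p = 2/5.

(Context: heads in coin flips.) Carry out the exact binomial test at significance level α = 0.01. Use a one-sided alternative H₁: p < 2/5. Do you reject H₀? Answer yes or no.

Exact binomial: n=13, k=6, p₀=2/5=0.4000
P(X≤6) from Σ C(n,i)·p₀^i·(1−p₀)^(n−i)
p-value (one-sided, H₁ less) = 0.77116
At α=0.01: p ≥ α → fail to reject H₀

reject H₀: no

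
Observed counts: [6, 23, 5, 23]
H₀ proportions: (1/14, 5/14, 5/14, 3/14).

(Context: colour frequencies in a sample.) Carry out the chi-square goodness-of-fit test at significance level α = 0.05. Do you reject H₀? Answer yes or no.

n = 57; E_i = n·p_i = [4.07, 20.36, 20.36, 12.21]
χ² = (6−4.07)²/4.07 + (23−20.36)²/20.36 + (5−20.36)²/20.36 + (23−12.21)²/12.21 = 22.3661
df = 3
p-value (upper-tail) = 0.00005
At α=0.05: p < α → reject H₀

reject H₀: yes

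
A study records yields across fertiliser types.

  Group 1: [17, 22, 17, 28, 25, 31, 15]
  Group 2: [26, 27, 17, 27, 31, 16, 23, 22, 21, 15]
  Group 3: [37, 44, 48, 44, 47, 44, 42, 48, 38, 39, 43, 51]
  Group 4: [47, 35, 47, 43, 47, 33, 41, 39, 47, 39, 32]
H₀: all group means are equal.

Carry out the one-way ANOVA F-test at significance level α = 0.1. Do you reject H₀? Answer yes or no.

reject H₀: yes

Group means [22.14, 22.50, 43.75, 40.91], grand mean 33.875
SSB = Σnᵢ(x̄ᵢ−x̄)² = 3971.859; SSW = ΣΣ(x−x̄ᵢ)² = 1022.516
MSB = 3971.859/3 = 1323.9529; MSW = 1022.516/36 = 28.4032
F = MSB/MSW = 46.6128
df = (3, 36)
p-value (upper-tail) = 0.00000
At α=0.1: p < α → reject H₀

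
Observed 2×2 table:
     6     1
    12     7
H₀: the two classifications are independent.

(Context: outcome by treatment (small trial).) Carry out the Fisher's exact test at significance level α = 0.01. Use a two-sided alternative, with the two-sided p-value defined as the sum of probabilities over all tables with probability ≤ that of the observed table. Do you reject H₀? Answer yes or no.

Margins: r₁=7, r₂=19, c₁=18, c₂=8, n=26
p_obs = C(7,6)·C(19,12)/C(26,18); sum pmf over tables with pmf ≤ p_obs
p-value (two-sided) = 0.37479
At α=0.01: p ≥ α → fail to reject H₀

reject H₀: no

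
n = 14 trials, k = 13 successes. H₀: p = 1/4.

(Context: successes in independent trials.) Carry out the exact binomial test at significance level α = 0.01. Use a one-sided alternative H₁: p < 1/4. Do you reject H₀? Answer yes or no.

Exact binomial: n=14, k=13, p₀=1/4=0.2500
P(X≤13) from Σ C(n,i)·p₀^i·(1−p₀)^(n−i)
p-value (one-sided, H₁ less) = 1.00000
At α=0.01: p ≥ α → fail to reject H₀

reject H₀: no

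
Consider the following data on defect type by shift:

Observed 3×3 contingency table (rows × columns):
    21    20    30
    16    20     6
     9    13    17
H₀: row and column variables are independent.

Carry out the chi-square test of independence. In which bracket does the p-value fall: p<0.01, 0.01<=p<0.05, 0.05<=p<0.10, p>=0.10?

p-value bracket: 0.01<=p<0.05

Row totals [71, 42, 39], col totals [46, 53, 53], n=152
χ² = (21−21.49)²/21.49 + (20−24.76)²/24.76 + (30−24.76)²/24.76 + (16−12.71)²/12.71 + (20−14.64)²/14.64 + (6−14.64)²/14.64 + (9−11.80)²/11.80 + (13−13.60)²/13.60 + (17−13.60)²/13.60 = 11.4907
df = 4
p-value (upper-tail) = 0.02157
→ bracket: 0.01<=p<0.05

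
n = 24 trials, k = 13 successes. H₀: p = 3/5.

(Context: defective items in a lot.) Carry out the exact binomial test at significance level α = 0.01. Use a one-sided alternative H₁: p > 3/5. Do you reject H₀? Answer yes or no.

reject H₀: no

Exact binomial: n=24, k=13, p₀=3/5=0.6000
P(X≥13) from Σ C(n,i)·p₀^i·(1−p₀)^(n−i)
p-value (one-sided, H₁ greater) = 0.78698
At α=0.01: p ≥ α → fail to reject H₀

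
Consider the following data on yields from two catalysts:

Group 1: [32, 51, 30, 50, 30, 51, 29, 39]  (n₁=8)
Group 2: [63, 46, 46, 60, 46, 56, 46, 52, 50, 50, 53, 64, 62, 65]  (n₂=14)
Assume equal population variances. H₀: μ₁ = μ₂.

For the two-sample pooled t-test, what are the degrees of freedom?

df = n₁ + n₂ − 2 = 8 + 14 − 2 = 20

degrees of freedom = 20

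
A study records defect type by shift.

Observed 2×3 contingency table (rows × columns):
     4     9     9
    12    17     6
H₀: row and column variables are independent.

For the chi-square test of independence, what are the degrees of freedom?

degrees of freedom = 2

df = (r−1)(c−1) = (2−1)·(3−1) = 2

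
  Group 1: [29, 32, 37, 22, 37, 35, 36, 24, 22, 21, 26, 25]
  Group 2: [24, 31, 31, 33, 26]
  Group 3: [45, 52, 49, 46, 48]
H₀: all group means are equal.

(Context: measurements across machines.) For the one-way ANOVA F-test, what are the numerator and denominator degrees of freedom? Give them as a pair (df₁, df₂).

degrees of freedom = [2, 19]

k = 3 groups, N = 22 total
df = (k−1, N−k) = (3−1, 22−3) = (2, 19)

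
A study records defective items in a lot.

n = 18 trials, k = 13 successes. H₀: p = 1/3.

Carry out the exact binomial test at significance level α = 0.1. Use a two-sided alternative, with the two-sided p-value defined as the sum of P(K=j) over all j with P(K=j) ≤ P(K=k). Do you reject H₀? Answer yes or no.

reject H₀: yes

Exact binomial: n=18, k=13, p₀=1/3=0.3333
P(X=j) = C(n,j)·p₀^j·(1−p₀)^(n−j); p = Σ P(X=j) over j with P(X=j) ≤ P(X=13)
p-value (two-sided) = 0.00153
At α=0.1: p < α → reject H₀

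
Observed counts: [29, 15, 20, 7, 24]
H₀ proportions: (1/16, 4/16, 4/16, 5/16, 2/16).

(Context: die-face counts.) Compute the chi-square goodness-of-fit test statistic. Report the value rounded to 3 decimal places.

test statistic = 123.114

n = 95; E_i = n·p_i = [5.94, 23.75, 23.75, 29.69, 11.88]
χ² = (29−5.94)²/5.94 + (15−23.75)²/23.75 + (20−23.75)²/23.75 + (7−29.69)²/29.69 + (24−11.88)²/11.88 = 123.1137
df = 4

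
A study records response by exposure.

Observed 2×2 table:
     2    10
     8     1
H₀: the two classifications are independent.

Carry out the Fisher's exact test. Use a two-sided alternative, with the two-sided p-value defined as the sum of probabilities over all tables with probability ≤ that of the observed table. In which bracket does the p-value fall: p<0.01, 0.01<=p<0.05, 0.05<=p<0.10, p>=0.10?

Margins: r₁=12, r₂=9, c₁=10, c₂=11, n=21
p_obs = C(12,2)·C(9,8)/C(21,10); sum pmf over tables with pmf ≤ p_obs
p-value (two-sided) = 0.00191
→ bracket: p<0.01

p-value bracket: p<0.01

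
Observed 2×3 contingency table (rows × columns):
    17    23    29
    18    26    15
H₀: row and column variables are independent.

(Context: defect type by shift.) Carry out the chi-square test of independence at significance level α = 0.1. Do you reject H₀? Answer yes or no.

reject H₀: no

Row totals [69, 59], col totals [35, 49, 44], n=128
χ² = (17−18.87)²/18.87 + (23−26.41)²/26.41 + (29−23.72)²/23.72 + (18−16.13)²/16.13 + (26−22.59)²/22.59 + (15−20.28)²/20.28 = 3.9094
df = 2
p-value (upper-tail) = 0.14161
At α=0.1: p ≥ α → fail to reject H₀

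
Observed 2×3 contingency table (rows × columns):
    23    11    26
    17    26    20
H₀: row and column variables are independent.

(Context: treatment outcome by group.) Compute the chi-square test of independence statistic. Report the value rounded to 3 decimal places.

test statistic = 7.695

Row totals [60, 63], col totals [40, 37, 46], n=123
χ² = (23−19.51)²/19.51 + (11−18.05)²/18.05 + (26−22.44)²/22.44 + (17−20.49)²/20.49 + (26−18.95)²/18.95 + (20−23.56)²/23.56 = 7.6951
df = 2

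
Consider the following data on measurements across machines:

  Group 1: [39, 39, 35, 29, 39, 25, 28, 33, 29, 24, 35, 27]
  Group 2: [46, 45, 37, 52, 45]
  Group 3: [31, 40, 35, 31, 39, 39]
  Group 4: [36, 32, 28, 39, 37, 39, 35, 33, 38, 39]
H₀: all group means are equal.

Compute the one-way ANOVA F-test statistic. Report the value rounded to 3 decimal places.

test statistic = 9.007

Group means [31.83, 45.00, 35.83, 35.60], grand mean 35.697
SSB = Σnᵢ(x̄ᵢ−x̄)² = 612.070; SSW = ΣΣ(x−x̄ᵢ)² = 656.900
MSB = 612.070/3 = 204.0232; MSW = 656.900/29 = 22.6517
F = MSB/MSW = 9.0070
df = (3, 29)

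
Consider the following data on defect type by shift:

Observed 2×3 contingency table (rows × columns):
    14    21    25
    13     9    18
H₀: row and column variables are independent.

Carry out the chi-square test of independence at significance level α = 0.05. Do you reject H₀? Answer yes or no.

reject H₀: no

Row totals [60, 40], col totals [27, 30, 43], n=100
χ² = (14−16.20)²/16.20 + (21−18.00)²/18.00 + (25−25.80)²/25.80 + (13−10.80)²/10.80 + (9−12.00)²/12.00 + (18−17.20)²/17.20 = 2.0589
df = 2
p-value (upper-tail) = 0.35720
At α=0.05: p ≥ α → fail to reject H₀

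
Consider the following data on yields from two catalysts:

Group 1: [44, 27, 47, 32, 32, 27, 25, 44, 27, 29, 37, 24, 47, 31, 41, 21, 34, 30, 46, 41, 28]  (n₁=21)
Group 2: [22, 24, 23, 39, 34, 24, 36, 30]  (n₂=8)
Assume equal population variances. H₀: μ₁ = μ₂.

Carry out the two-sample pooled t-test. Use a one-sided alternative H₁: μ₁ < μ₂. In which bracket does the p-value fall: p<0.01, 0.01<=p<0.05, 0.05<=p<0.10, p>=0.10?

p-value bracket: p>=0.10

x̄₁=34.000, s₁=8.307, n₁=21
x̄₂=29.000, s₂=6.655, n₂=8
s_p² = [20·8.307² + 7·6.655²]/27 = 62.5926
SE = √(s_p²·(1/21+1/8)) = 3.2870
t = (34.000−29.000)/3.2870 = 1.5211
df = 27
p-value (one-sided, H₁ less) = 0.93007
→ bracket: p>=0.10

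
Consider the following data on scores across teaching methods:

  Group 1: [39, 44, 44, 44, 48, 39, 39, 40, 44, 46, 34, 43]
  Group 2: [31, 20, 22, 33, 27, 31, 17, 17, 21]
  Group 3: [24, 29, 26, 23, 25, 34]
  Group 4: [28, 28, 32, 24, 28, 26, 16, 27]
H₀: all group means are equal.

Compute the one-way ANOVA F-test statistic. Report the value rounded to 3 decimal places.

Group means [42.00, 24.33, 26.83, 26.12], grand mean 31.229
SSB = Σnᵢ(x̄ᵢ−x̄)² = 2144.463; SSW = ΣΣ(x−x̄ᵢ)² = 713.708
MSB = 2144.463/3 = 714.8210; MSW = 713.708/31 = 23.0228
F = MSB/MSW = 31.0483
df = (3, 31)

test statistic = 31.048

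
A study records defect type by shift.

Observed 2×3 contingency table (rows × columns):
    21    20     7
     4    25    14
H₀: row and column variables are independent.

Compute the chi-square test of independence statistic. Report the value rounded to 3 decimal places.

test statistic = 14.217

Row totals [48, 43], col totals [25, 45, 21], n=91
χ² = (21−13.19)²/13.19 + (20−23.74)²/23.74 + (7−11.08)²/11.08 + (4−11.81)²/11.81 + (25−21.26)²/21.26 + (14−9.92)²/9.92 = 14.2171
df = 2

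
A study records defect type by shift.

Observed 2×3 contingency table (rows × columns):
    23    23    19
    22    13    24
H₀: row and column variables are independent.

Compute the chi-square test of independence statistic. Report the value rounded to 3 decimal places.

Row totals [65, 59], col totals [45, 36, 43], n=124
χ² = (23−23.59)²/23.59 + (23−18.87)²/18.87 + (19−22.54)²/22.54 + (22−21.41)²/21.41 + (13−17.13)²/17.13 + (24−20.46)²/20.46 = 3.0983
df = 2

test statistic = 3.098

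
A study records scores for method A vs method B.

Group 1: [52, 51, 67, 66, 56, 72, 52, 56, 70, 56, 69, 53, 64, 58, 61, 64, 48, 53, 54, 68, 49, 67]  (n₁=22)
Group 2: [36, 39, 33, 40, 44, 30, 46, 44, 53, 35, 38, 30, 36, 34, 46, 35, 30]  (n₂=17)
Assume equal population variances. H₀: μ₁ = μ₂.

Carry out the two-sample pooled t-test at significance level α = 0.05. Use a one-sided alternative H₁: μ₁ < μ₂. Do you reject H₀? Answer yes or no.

x̄₁=59.364, s₁=7.582, n₁=22
x̄₂=38.176, s₂=6.560, n₂=17
s_p² = [21·7.582² + 16·6.560²]/37 = 51.2314
SE = √(s_p²·(1/22+1/17)) = 2.3113
t = (59.364−38.176)/2.3113 = 9.1666
df = 37
p-value (one-sided, H₁ less) = 1.00000
At α=0.05: p ≥ α → fail to reject H₀

reject H₀: no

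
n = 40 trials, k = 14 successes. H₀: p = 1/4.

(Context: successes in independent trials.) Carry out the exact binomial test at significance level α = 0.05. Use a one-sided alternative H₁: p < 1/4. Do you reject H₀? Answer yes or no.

Exact binomial: n=40, k=14, p₀=1/4=0.2500
P(X≤14) from Σ C(n,i)·p₀^i·(1−p₀)^(n−i)
p-value (one-sided, H₁ less) = 0.94556
At α=0.05: p ≥ α → fail to reject H₀

reject H₀: no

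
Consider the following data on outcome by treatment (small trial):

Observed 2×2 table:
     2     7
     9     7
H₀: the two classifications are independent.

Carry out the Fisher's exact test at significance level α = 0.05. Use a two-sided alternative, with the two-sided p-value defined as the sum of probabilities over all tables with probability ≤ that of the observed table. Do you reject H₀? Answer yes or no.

reject H₀: no

Margins: r₁=9, r₂=16, c₁=11, c₂=14, n=25
p_obs = C(9,2)·C(16,9)/C(25,11); sum pmf over tables with pmf ≤ p_obs
p-value (two-sided) = 0.20772
At α=0.05: p ≥ α → fail to reject H₀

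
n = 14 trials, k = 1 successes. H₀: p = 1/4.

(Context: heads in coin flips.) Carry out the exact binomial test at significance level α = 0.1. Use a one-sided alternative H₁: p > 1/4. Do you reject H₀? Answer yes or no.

Exact binomial: n=14, k=1, p₀=1/4=0.2500
P(X≥1) from Σ C(n,i)·p₀^i·(1−p₀)^(n−i)
p-value (one-sided, H₁ greater) = 0.98218
At α=0.1: p ≥ α → fail to reject H₀

reject H₀: no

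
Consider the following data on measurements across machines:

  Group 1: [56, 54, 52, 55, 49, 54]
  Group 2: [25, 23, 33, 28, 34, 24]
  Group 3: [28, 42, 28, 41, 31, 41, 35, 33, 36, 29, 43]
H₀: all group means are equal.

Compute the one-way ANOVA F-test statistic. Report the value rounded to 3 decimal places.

Group means [53.33, 27.83, 35.18], grand mean 38.000
SSB = Σnᵢ(x̄ᵢ−x̄)² = 2118.197; SSW = ΣΣ(x−x̄ᵢ)² = 481.803
MSB = 2118.197/2 = 1059.0985; MSW = 481.803/20 = 24.0902
F = MSB/MSW = 43.9640
df = (2, 20)

test statistic = 43.964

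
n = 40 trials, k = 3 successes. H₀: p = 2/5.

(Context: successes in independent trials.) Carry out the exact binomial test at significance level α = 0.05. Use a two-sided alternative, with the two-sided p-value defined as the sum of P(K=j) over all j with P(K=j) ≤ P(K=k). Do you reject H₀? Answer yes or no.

reject H₀: yes

Exact binomial: n=40, k=3, p₀=2/5=0.4000
P(X=j) = C(n,j)·p₀^j·(1−p₀)^(n−j); p = Σ P(X=j) over j with P(X=j) ≤ P(X=3)
p-value (two-sided) = 0.00001
At α=0.05: p < α → reject H₀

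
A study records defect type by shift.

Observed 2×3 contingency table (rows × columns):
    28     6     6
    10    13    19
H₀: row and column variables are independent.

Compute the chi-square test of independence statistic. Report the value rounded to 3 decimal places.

Row totals [40, 42], col totals [38, 19, 25], n=82
χ² = (28−18.54)²/18.54 + (6−9.27)²/9.27 + (6−12.20)²/12.20 + (10−19.46)²/19.46 + (13−9.73)²/9.73 + (19−12.80)²/12.80 = 17.8271
df = 2

test statistic = 17.827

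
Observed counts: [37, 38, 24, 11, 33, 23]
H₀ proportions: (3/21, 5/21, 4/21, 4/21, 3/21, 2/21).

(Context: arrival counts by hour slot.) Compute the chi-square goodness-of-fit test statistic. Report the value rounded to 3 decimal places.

n = 166; E_i = n·p_i = [23.71, 39.52, 31.62, 31.62, 23.71, 15.81]
χ² = (37−23.71)²/23.71 + (38−39.52)²/39.52 + (24−31.62)²/31.62 + (11−31.62)²/31.62 + (33−23.71)²/23.71 + (23−15.81)²/15.81 = 29.6901
df = 5

test statistic = 29.690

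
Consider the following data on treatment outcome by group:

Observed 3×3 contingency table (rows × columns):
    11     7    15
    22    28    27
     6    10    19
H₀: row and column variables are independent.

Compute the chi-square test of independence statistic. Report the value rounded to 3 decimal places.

test statistic = 5.855

Row totals [33, 77, 35], col totals [39, 45, 61], n=145
χ² = (11−8.88)²/8.88 + (7−10.24)²/10.24 + (15−13.88)²/13.88 + (22−20.71)²/20.71 + (28−23.90)²/23.90 + (27−32.39)²/32.39 + (6−9.41)²/9.41 + (10−10.86)²/10.86 + (19−14.72)²/14.72 = 5.8551
df = 4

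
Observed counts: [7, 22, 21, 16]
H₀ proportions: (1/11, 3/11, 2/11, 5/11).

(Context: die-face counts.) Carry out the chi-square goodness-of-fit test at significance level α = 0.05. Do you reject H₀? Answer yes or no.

n = 66; E_i = n·p_i = [6.00, 18.00, 12.00, 30.00]
χ² = (7−6.00)²/6.00 + (22−18.00)²/18.00 + (21−12.00)²/12.00 + (16−30.00)²/30.00 = 14.3389
df = 3
p-value (upper-tail) = 0.00248
At α=0.05: p < α → reject H₀

reject H₀: yes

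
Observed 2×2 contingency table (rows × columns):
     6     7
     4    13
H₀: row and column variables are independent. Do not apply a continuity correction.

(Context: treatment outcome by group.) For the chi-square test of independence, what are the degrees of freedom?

df = (r−1)(c−1) = (2−1)·(2−1) = 1

degrees of freedom = 1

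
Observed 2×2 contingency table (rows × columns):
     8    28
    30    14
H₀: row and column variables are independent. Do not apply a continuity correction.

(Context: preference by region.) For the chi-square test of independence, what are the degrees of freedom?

degrees of freedom = 1

df = (r−1)(c−1) = (2−1)·(2−1) = 1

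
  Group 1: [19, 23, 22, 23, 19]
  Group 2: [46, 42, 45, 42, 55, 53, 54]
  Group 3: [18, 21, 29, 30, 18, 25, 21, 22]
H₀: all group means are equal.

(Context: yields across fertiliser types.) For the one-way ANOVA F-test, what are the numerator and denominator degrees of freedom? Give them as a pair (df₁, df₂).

k = 3 groups, N = 20 total
df = (k−1, N−k) = (3−1, 20−3) = (2, 17)

degrees of freedom = [2, 17]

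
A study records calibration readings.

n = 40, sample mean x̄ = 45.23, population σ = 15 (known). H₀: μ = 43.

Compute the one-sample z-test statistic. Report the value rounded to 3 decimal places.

SE = σ/√n = 15/√40 = 2.3717
z = (x̄−μ₀)/SE = (45.23−43)/2.3717 = 0.9403

test statistic = 0.940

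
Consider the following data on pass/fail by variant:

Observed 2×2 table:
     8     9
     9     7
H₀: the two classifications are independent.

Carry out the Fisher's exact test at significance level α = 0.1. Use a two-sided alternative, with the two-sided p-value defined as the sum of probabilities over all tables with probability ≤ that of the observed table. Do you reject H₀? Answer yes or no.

reject H₀: no

Margins: r₁=17, r₂=16, c₁=17, c₂=16, n=33
p_obs = C(17,8)·C(16,9)/C(33,17); sum pmf over tables with pmf ≤ p_obs
p-value (two-sided) = 0.73186
At α=0.1: p ≥ α → fail to reject H₀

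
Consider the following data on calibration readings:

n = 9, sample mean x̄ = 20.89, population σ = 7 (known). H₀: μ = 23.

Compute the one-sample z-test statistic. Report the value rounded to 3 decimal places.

SE = σ/√n = 7/√9 = 2.3333
z = (x̄−μ₀)/SE = (20.89−23)/2.3333 = -0.9043

test statistic = -0.904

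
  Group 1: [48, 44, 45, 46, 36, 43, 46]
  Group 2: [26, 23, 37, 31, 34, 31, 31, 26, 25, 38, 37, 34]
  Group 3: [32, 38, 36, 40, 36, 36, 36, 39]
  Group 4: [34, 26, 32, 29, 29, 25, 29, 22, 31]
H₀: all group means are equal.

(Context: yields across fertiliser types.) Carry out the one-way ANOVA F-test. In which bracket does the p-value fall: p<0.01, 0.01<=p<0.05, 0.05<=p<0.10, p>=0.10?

Group means [44.00, 31.08, 36.62, 28.56], grand mean 34.194
SSB = Σnᵢ(x̄ᵢ−x̄)² = 1122.625; SSW = ΣΣ(x−x̄ᵢ)² = 531.014
MSB = 1122.625/3 = 374.2083; MSW = 531.014/32 = 16.5942
F = MSB/MSW = 22.5506
df = (3, 32)
p-value (upper-tail) = 0.00000
→ bracket: p<0.01

p-value bracket: p<0.01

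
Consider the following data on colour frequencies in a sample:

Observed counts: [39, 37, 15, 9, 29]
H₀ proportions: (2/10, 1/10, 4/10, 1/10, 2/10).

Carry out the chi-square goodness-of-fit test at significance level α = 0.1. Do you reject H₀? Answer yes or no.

reject H₀: yes

n = 129; E_i = n·p_i = [25.80, 12.90, 51.60, 12.90, 25.80]
χ² = (39−25.80)²/25.80 + (37−12.90)²/12.90 + (15−51.60)²/51.60 + (9−12.90)²/12.90 + (29−25.80)²/25.80 = 79.3140
df = 4
p-value (upper-tail) = 0.00000
At α=0.1: p < α → reject H₀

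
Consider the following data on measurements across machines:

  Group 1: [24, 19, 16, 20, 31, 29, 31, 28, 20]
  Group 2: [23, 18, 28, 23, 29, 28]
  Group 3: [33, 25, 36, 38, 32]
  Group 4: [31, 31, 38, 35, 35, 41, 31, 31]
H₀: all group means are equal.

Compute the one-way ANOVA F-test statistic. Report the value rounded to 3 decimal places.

test statistic = 8.545

Group means [24.22, 24.83, 32.80, 34.12], grand mean 28.714
SSB = Σnᵢ(x̄ᵢ−x̄)² = 589.650; SSW = ΣΣ(x−x̄ᵢ)² = 552.064
MSB = 589.650/3 = 196.5501; MSW = 552.064/24 = 23.0027
F = MSB/MSW = 8.5447
df = (3, 24)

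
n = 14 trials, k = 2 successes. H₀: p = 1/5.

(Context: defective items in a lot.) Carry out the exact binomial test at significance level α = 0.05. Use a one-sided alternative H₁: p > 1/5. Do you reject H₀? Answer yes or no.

reject H₀: no

Exact binomial: n=14, k=2, p₀=1/5=0.2000
P(X≥2) from Σ C(n,i)·p₀^i·(1−p₀)^(n−i)
p-value (one-sided, H₁ greater) = 0.80209
At α=0.05: p ≥ α → fail to reject H₀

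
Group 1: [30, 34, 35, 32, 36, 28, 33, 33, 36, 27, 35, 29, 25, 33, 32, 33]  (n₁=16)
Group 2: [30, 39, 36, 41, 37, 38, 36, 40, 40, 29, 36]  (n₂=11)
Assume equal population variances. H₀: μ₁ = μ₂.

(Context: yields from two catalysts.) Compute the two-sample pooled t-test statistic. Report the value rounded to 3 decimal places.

test statistic = -3.321

x̄₁=31.938, s₁=3.276, n₁=16
x̄₂=36.545, s₂=3.908, n₂=11
s_p² = [15·3.276² + 10·3.908²]/25 = 12.5466
SE = √(s_p²·(1/16+1/11)) = 1.3874
t = (31.938−36.545)/1.3874 = -3.3214
df = 25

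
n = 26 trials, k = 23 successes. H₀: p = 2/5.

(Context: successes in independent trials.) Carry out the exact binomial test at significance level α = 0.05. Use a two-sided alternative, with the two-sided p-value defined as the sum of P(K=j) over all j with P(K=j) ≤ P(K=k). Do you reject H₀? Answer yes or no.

reject H₀: yes

Exact binomial: n=26, k=23, p₀=2/5=0.4000
P(X=j) = C(n,j)·p₀^j·(1−p₀)^(n−j); p = Σ P(X=j) over j with P(X=j) ≤ P(X=23)
p-value (two-sided) = 0.00000
At α=0.05: p < α → reject H₀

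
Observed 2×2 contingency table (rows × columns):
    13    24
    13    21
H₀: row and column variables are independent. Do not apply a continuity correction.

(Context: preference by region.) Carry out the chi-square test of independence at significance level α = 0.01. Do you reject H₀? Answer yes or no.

reject H₀: no

Row totals [37, 34], col totals [26, 45], n=71
χ² = (13−13.55)²/13.55 + (24−23.45)²/23.45 + (13−12.45)²/12.45 + (21−21.55)²/21.55 = 0.0734
df = 1
p-value (upper-tail) = 0.78649
At α=0.01: p ≥ α → fail to reject H₀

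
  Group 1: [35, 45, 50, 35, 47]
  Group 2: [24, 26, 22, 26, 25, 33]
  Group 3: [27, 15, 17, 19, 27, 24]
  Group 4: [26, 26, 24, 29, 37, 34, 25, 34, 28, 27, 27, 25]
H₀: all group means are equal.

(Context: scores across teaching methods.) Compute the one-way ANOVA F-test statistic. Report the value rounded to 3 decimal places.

Group means [42.40, 26.00, 21.50, 28.50], grand mean 28.931
SSB = Σnᵢ(x̄ᵢ−x̄)² = 1292.162; SSW = ΣΣ(x−x̄ᵢ)² = 595.700
MSB = 1292.162/3 = 430.7207; MSW = 595.700/25 = 23.8280
F = MSB/MSW = 18.0762
df = (3, 25)

test statistic = 18.076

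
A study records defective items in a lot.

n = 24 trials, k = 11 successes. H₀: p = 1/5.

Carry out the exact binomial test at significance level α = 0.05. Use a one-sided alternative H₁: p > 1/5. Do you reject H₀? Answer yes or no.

Exact binomial: n=24, k=11, p₀=1/5=0.2000
P(X≥11) from Σ C(n,i)·p₀^i·(1−p₀)^(n−i)
p-value (one-sided, H₁ greater) = 0.00379
At α=0.05: p < α → reject H₀

reject H₀: yes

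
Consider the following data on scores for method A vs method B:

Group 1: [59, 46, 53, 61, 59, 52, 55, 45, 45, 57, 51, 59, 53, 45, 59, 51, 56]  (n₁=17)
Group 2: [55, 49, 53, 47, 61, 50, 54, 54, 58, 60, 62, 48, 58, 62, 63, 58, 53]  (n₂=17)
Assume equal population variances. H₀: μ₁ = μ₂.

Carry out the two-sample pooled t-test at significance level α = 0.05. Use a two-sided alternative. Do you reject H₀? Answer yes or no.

reject H₀: no

x̄₁=53.294, s₁=5.509, n₁=17
x̄₂=55.588, s₂=5.173, n₂=17
s_p² = [16·5.509² + 16·5.173²]/32 = 28.5515
SE = √(s_p²·(1/17+1/17)) = 1.8328
t = (53.294−55.588)/1.8328 = -1.2517
df = 32
p-value (two-sided) = 0.21974
At α=0.05: p ≥ α → fail to reject H₀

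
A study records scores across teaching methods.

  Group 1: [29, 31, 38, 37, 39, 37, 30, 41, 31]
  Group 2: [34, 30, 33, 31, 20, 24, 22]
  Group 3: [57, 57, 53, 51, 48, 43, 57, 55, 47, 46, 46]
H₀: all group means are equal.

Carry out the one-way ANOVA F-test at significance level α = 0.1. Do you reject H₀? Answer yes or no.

Group means [34.78, 27.71, 50.91], grand mean 39.519
SSB = Σnᵢ(x̄ᵢ−x̄)² = 2604.848; SSW = ΣΣ(x−x̄ᵢ)² = 617.893
MSB = 2604.848/2 = 1302.4238; MSW = 617.893/24 = 25.7456
F = MSB/MSW = 50.5883
df = (2, 24)
p-value (upper-tail) = 0.00000
At α=0.1: p < α → reject H₀

reject H₀: yes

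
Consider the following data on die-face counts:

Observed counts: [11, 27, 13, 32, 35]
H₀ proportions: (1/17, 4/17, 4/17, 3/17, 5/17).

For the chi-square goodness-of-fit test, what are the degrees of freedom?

degrees of freedom = 4

df = k − 1 = 5 − 1 = 4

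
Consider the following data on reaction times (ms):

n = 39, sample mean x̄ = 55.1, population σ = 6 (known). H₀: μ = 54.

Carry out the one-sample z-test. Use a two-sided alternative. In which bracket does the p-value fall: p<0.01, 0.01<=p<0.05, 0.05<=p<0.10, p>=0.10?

p-value bracket: p>=0.10

SE = σ/√n = 6/√39 = 0.9608
z = (x̄−μ₀)/SE = (55.1−54)/0.9608 = 1.1449
p-value (two-sided) = 0.25224
→ bracket: p>=0.10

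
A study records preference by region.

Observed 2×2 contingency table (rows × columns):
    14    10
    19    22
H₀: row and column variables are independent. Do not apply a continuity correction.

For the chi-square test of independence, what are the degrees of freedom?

df = (r−1)(c−1) = (2−1)·(2−1) = 1

degrees of freedom = 1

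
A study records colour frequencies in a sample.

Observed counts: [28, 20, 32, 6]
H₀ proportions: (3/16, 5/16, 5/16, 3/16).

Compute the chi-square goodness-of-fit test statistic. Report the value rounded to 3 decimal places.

n = 86; E_i = n·p_i = [16.12, 26.88, 26.88, 16.12]
χ² = (28−16.12)²/16.12 + (20−26.88)²/26.88 + (32−26.88)²/26.88 + (6−16.12)²/16.12 = 17.8388
df = 3

test statistic = 17.839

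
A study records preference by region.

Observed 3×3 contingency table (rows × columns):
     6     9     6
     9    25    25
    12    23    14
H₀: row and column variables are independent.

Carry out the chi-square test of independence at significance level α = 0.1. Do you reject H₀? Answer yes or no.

reject H₀: no

Row totals [21, 59, 49], col totals [27, 57, 45], n=129
χ² = (6−4.40)²/4.40 + (9−9.28)²/9.28 + (6−7.33)²/7.33 + (9−12.35)²/12.35 + (25−26.07)²/26.07 + (25−20.58)²/20.58 + (12−10.26)²/10.26 + (23−21.65)²/21.65 + (14−17.09)²/17.09 = 3.6751
df = 4
p-value (upper-tail) = 0.45175
At α=0.1: p ≥ α → fail to reject H₀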